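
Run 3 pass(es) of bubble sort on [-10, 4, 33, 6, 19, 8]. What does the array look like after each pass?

After pass 1: [-10, 4, 6, 19, 8, 33] (3 swaps)
After pass 2: [-10, 4, 6, 8, 19, 33] (1 swaps)
After pass 3: [-10, 4, 6, 8, 19, 33] (0 swaps)
Total swaps: 4


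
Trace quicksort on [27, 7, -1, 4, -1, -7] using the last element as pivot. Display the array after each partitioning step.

Partition 1: pivot=-7 at index 0 -> [-7, 7, -1, 4, -1, 27]
Partition 2: pivot=27 at index 5 -> [-7, 7, -1, 4, -1, 27]
Partition 3: pivot=-1 at index 2 -> [-7, -1, -1, 4, 7, 27]
Partition 4: pivot=7 at index 4 -> [-7, -1, -1, 4, 7, 27]


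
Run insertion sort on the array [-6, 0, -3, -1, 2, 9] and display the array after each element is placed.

First element -6 is already 'sorted'
Insert 0: shifted 0 elements -> [-6, 0, -3, -1, 2, 9]
Insert -3: shifted 1 elements -> [-6, -3, 0, -1, 2, 9]
Insert -1: shifted 1 elements -> [-6, -3, -1, 0, 2, 9]
Insert 2: shifted 0 elements -> [-6, -3, -1, 0, 2, 9]
Insert 9: shifted 0 elements -> [-6, -3, -1, 0, 2, 9]


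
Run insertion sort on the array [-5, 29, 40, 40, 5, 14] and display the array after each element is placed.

First element -5 is already 'sorted'
Insert 29: shifted 0 elements -> [-5, 29, 40, 40, 5, 14]
Insert 40: shifted 0 elements -> [-5, 29, 40, 40, 5, 14]
Insert 40: shifted 0 elements -> [-5, 29, 40, 40, 5, 14]
Insert 5: shifted 3 elements -> [-5, 5, 29, 40, 40, 14]
Insert 14: shifted 3 elements -> [-5, 5, 14, 29, 40, 40]


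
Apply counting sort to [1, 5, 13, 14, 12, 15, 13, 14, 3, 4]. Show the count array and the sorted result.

Count array: [0, 1, 0, 1, 1, 1, 0, 0, 0, 0, 0, 0, 1, 2, 2, 1]
(count[i] = number of elements equal to i)
Cumulative count: [0, 1, 1, 2, 3, 4, 4, 4, 4, 4, 4, 4, 5, 7, 9, 10]
Sorted: [1, 3, 4, 5, 12, 13, 13, 14, 14, 15]


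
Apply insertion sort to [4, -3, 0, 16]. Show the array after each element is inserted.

First element 4 is already 'sorted'
Insert -3: shifted 1 elements -> [-3, 4, 0, 16]
Insert 0: shifted 1 elements -> [-3, 0, 4, 16]
Insert 16: shifted 0 elements -> [-3, 0, 4, 16]


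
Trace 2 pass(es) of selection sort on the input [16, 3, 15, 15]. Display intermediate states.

Pass 1: Select minimum 3 at index 1, swap -> [3, 16, 15, 15]
Pass 2: Select minimum 15 at index 2, swap -> [3, 15, 16, 15]


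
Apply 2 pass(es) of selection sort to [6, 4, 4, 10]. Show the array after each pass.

Pass 1: Select minimum 4 at index 1, swap -> [4, 6, 4, 10]
Pass 2: Select minimum 4 at index 2, swap -> [4, 4, 6, 10]


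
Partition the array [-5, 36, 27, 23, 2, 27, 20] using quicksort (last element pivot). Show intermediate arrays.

Partition 1: pivot=20 at index 2 -> [-5, 2, 20, 23, 36, 27, 27]
Partition 2: pivot=2 at index 1 -> [-5, 2, 20, 23, 36, 27, 27]
Partition 3: pivot=27 at index 5 -> [-5, 2, 20, 23, 27, 27, 36]
Partition 4: pivot=27 at index 4 -> [-5, 2, 20, 23, 27, 27, 36]


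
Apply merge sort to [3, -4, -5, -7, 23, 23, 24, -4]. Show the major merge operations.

Divide and conquer:
  Merge [3] + [-4] -> [-4, 3]
  Merge [-5] + [-7] -> [-7, -5]
  Merge [-4, 3] + [-7, -5] -> [-7, -5, -4, 3]
  Merge [23] + [23] -> [23, 23]
  Merge [24] + [-4] -> [-4, 24]
  Merge [23, 23] + [-4, 24] -> [-4, 23, 23, 24]
  Merge [-7, -5, -4, 3] + [-4, 23, 23, 24] -> [-7, -5, -4, -4, 3, 23, 23, 24]


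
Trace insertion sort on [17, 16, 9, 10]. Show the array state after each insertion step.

First element 17 is already 'sorted'
Insert 16: shifted 1 elements -> [16, 17, 9, 10]
Insert 9: shifted 2 elements -> [9, 16, 17, 10]
Insert 10: shifted 2 elements -> [9, 10, 16, 17]


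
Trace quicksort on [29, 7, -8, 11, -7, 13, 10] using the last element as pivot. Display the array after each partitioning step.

Partition 1: pivot=10 at index 3 -> [7, -8, -7, 10, 29, 13, 11]
Partition 2: pivot=-7 at index 1 -> [-8, -7, 7, 10, 29, 13, 11]
Partition 3: pivot=11 at index 4 -> [-8, -7, 7, 10, 11, 13, 29]
Partition 4: pivot=29 at index 6 -> [-8, -7, 7, 10, 11, 13, 29]


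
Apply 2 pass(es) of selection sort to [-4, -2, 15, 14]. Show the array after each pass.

Pass 1: Select minimum -4 at index 0, swap -> [-4, -2, 15, 14]
Pass 2: Select minimum -2 at index 1, swap -> [-4, -2, 15, 14]


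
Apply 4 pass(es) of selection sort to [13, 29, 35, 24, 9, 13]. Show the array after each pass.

Pass 1: Select minimum 9 at index 4, swap -> [9, 29, 35, 24, 13, 13]
Pass 2: Select minimum 13 at index 4, swap -> [9, 13, 35, 24, 29, 13]
Pass 3: Select minimum 13 at index 5, swap -> [9, 13, 13, 24, 29, 35]
Pass 4: Select minimum 24 at index 3, swap -> [9, 13, 13, 24, 29, 35]


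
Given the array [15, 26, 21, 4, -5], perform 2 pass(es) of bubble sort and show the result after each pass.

After pass 1: [15, 21, 4, -5, 26] (3 swaps)
After pass 2: [15, 4, -5, 21, 26] (2 swaps)
Total swaps: 5


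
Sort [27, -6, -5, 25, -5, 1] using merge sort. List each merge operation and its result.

Divide and conquer:
  Merge [-6] + [-5] -> [-6, -5]
  Merge [27] + [-6, -5] -> [-6, -5, 27]
  Merge [-5] + [1] -> [-5, 1]
  Merge [25] + [-5, 1] -> [-5, 1, 25]
  Merge [-6, -5, 27] + [-5, 1, 25] -> [-6, -5, -5, 1, 25, 27]


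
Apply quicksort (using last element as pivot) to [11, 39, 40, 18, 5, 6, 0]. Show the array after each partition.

Partition 1: pivot=0 at index 0 -> [0, 39, 40, 18, 5, 6, 11]
Partition 2: pivot=11 at index 3 -> [0, 5, 6, 11, 39, 40, 18]
Partition 3: pivot=6 at index 2 -> [0, 5, 6, 11, 39, 40, 18]
Partition 4: pivot=18 at index 4 -> [0, 5, 6, 11, 18, 40, 39]
Partition 5: pivot=39 at index 5 -> [0, 5, 6, 11, 18, 39, 40]


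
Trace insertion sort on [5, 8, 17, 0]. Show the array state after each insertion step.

First element 5 is already 'sorted'
Insert 8: shifted 0 elements -> [5, 8, 17, 0]
Insert 17: shifted 0 elements -> [5, 8, 17, 0]
Insert 0: shifted 3 elements -> [0, 5, 8, 17]


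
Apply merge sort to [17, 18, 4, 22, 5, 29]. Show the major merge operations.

Divide and conquer:
  Merge [18] + [4] -> [4, 18]
  Merge [17] + [4, 18] -> [4, 17, 18]
  Merge [5] + [29] -> [5, 29]
  Merge [22] + [5, 29] -> [5, 22, 29]
  Merge [4, 17, 18] + [5, 22, 29] -> [4, 5, 17, 18, 22, 29]


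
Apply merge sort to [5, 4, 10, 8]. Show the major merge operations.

Divide and conquer:
  Merge [5] + [4] -> [4, 5]
  Merge [10] + [8] -> [8, 10]
  Merge [4, 5] + [8, 10] -> [4, 5, 8, 10]


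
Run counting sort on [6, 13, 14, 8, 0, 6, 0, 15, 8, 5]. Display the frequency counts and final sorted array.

Count array: [2, 0, 0, 0, 0, 1, 2, 0, 2, 0, 0, 0, 0, 1, 1, 1]
(count[i] = number of elements equal to i)
Cumulative count: [2, 2, 2, 2, 2, 3, 5, 5, 7, 7, 7, 7, 7, 8, 9, 10]
Sorted: [0, 0, 5, 6, 6, 8, 8, 13, 14, 15]


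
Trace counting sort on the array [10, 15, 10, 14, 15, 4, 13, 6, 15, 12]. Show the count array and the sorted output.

Count array: [0, 0, 0, 0, 1, 0, 1, 0, 0, 0, 2, 0, 1, 1, 1, 3]
(count[i] = number of elements equal to i)
Cumulative count: [0, 0, 0, 0, 1, 1, 2, 2, 2, 2, 4, 4, 5, 6, 7, 10]
Sorted: [4, 6, 10, 10, 12, 13, 14, 15, 15, 15]


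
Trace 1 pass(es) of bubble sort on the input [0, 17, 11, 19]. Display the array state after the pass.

After pass 1: [0, 11, 17, 19] (1 swaps)
Total swaps: 1


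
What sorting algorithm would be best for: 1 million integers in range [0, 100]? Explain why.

Best choice: Counting sort
Reason: O(n + k) where k=100 is small; linear time beats O(n log n)


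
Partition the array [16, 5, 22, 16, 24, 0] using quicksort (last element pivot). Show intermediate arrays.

Partition 1: pivot=0 at index 0 -> [0, 5, 22, 16, 24, 16]
Partition 2: pivot=16 at index 3 -> [0, 5, 16, 16, 24, 22]
Partition 3: pivot=16 at index 2 -> [0, 5, 16, 16, 24, 22]
Partition 4: pivot=22 at index 4 -> [0, 5, 16, 16, 22, 24]


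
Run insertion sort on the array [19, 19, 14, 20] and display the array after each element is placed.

First element 19 is already 'sorted'
Insert 19: shifted 0 elements -> [19, 19, 14, 20]
Insert 14: shifted 2 elements -> [14, 19, 19, 20]
Insert 20: shifted 0 elements -> [14, 19, 19, 20]


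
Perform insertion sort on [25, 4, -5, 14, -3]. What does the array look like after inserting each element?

First element 25 is already 'sorted'
Insert 4: shifted 1 elements -> [4, 25, -5, 14, -3]
Insert -5: shifted 2 elements -> [-5, 4, 25, 14, -3]
Insert 14: shifted 1 elements -> [-5, 4, 14, 25, -3]
Insert -3: shifted 3 elements -> [-5, -3, 4, 14, 25]


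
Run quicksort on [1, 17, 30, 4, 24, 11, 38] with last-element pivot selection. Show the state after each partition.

Partition 1: pivot=38 at index 6 -> [1, 17, 30, 4, 24, 11, 38]
Partition 2: pivot=11 at index 2 -> [1, 4, 11, 17, 24, 30, 38]
Partition 3: pivot=4 at index 1 -> [1, 4, 11, 17, 24, 30, 38]
Partition 4: pivot=30 at index 5 -> [1, 4, 11, 17, 24, 30, 38]
Partition 5: pivot=24 at index 4 -> [1, 4, 11, 17, 24, 30, 38]


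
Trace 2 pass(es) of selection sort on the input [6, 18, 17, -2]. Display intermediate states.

Pass 1: Select minimum -2 at index 3, swap -> [-2, 18, 17, 6]
Pass 2: Select minimum 6 at index 3, swap -> [-2, 6, 17, 18]


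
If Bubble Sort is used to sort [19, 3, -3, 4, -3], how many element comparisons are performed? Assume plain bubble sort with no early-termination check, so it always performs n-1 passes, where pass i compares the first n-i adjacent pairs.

Pass 1: compare adjacent pairs (0,1)..(3,4) = 4 comparison(s), 4 swap(s) -> [3, -3, 4, -3, 19]
Pass 2: compare adjacent pairs (0,1)..(2,3) = 3 comparison(s), 2 swap(s) -> [-3, 3, -3, 4, 19]
Pass 3: compare adjacent pairs (0,1)..(1,2) = 2 comparison(s), 1 swap(s) -> [-3, -3, 3, 4, 19]
Pass 4: compare adjacent pairs (0,1)..(0,1) = 1 comparison(s), 0 swap(s) -> [-3, -3, 3, 4, 19]
Total comparisons: 4 + 3 + 2 + 1 = 10


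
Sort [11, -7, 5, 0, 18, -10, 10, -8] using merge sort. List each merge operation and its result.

Divide and conquer:
  Merge [11] + [-7] -> [-7, 11]
  Merge [5] + [0] -> [0, 5]
  Merge [-7, 11] + [0, 5] -> [-7, 0, 5, 11]
  Merge [18] + [-10] -> [-10, 18]
  Merge [10] + [-8] -> [-8, 10]
  Merge [-10, 18] + [-8, 10] -> [-10, -8, 10, 18]
  Merge [-7, 0, 5, 11] + [-10, -8, 10, 18] -> [-10, -8, -7, 0, 5, 10, 11, 18]


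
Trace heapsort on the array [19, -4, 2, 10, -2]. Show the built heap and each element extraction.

Build heap: [19, 10, 2, -4, -2]
Extract 19: [10, -2, 2, -4, 19]
Extract 10: [2, -2, -4, 10, 19]
Extract 2: [-2, -4, 2, 10, 19]
Extract -2: [-4, -2, 2, 10, 19]


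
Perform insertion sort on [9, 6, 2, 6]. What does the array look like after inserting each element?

First element 9 is already 'sorted'
Insert 6: shifted 1 elements -> [6, 9, 2, 6]
Insert 2: shifted 2 elements -> [2, 6, 9, 6]
Insert 6: shifted 1 elements -> [2, 6, 6, 9]


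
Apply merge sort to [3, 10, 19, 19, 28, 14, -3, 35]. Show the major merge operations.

Divide and conquer:
  Merge [3] + [10] -> [3, 10]
  Merge [19] + [19] -> [19, 19]
  Merge [3, 10] + [19, 19] -> [3, 10, 19, 19]
  Merge [28] + [14] -> [14, 28]
  Merge [-3] + [35] -> [-3, 35]
  Merge [14, 28] + [-3, 35] -> [-3, 14, 28, 35]
  Merge [3, 10, 19, 19] + [-3, 14, 28, 35] -> [-3, 3, 10, 14, 19, 19, 28, 35]


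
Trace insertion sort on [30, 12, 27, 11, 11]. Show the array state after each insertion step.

First element 30 is already 'sorted'
Insert 12: shifted 1 elements -> [12, 30, 27, 11, 11]
Insert 27: shifted 1 elements -> [12, 27, 30, 11, 11]
Insert 11: shifted 3 elements -> [11, 12, 27, 30, 11]
Insert 11: shifted 3 elements -> [11, 11, 12, 27, 30]


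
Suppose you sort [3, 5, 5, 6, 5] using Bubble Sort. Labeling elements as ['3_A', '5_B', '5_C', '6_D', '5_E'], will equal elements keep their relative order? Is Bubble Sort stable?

Trace Bubble Sort on the labeled array (the key is the number; the letter only tracks identity):
  After pass 1: [3_A, 5_B, 5_C, 5_E, 6_D]
  After pass 2: [3_A, 5_B, 5_C, 5_E, 6_D] (no swaps, done)
Final order: [3_A, 5_B, 5_C, 5_E, 6_D]
Equal keys:
  value 5: originally 5_B, 5_C, 5_E; after sorting 5_B, 5_C, 5_E -> order preserved
All equal keys kept their original relative order. Bubble Sort is stable: it only swaps adjacent elements when the left one is strictly greater, so equal keys never move past each other.
Answer: Stable


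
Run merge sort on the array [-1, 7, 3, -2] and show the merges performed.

Divide and conquer:
  Merge [-1] + [7] -> [-1, 7]
  Merge [3] + [-2] -> [-2, 3]
  Merge [-1, 7] + [-2, 3] -> [-2, -1, 3, 7]


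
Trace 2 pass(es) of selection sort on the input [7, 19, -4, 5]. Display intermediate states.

Pass 1: Select minimum -4 at index 2, swap -> [-4, 19, 7, 5]
Pass 2: Select minimum 5 at index 3, swap -> [-4, 5, 7, 19]


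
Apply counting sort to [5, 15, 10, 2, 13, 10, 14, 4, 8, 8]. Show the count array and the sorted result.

Count array: [0, 0, 1, 0, 1, 1, 0, 0, 2, 0, 2, 0, 0, 1, 1, 1]
(count[i] = number of elements equal to i)
Cumulative count: [0, 0, 1, 1, 2, 3, 3, 3, 5, 5, 7, 7, 7, 8, 9, 10]
Sorted: [2, 4, 5, 8, 8, 10, 10, 13, 14, 15]


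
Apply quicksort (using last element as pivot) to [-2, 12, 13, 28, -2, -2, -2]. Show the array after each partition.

Partition 1: pivot=-2 at index 3 -> [-2, -2, -2, -2, 12, 13, 28]
Partition 2: pivot=-2 at index 2 -> [-2, -2, -2, -2, 12, 13, 28]
Partition 3: pivot=-2 at index 1 -> [-2, -2, -2, -2, 12, 13, 28]
Partition 4: pivot=28 at index 6 -> [-2, -2, -2, -2, 12, 13, 28]
Partition 5: pivot=13 at index 5 -> [-2, -2, -2, -2, 12, 13, 28]


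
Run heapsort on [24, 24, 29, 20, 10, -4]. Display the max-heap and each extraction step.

Build heap: [29, 24, 24, 20, 10, -4]
Extract 29: [24, 20, 24, -4, 10, 29]
Extract 24: [24, 20, 10, -4, 24, 29]
Extract 24: [20, -4, 10, 24, 24, 29]
Extract 20: [10, -4, 20, 24, 24, 29]
Extract 10: [-4, 10, 20, 24, 24, 29]


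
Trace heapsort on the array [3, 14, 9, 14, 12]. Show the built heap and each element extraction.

Build heap: [14, 14, 9, 3, 12]
Extract 14: [14, 12, 9, 3, 14]
Extract 14: [12, 3, 9, 14, 14]
Extract 12: [9, 3, 12, 14, 14]
Extract 9: [3, 9, 12, 14, 14]


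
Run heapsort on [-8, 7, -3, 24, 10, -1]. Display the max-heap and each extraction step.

Build heap: [24, 10, -1, 7, -8, -3]
Extract 24: [10, 7, -1, -3, -8, 24]
Extract 10: [7, -3, -1, -8, 10, 24]
Extract 7: [-1, -3, -8, 7, 10, 24]
Extract -1: [-3, -8, -1, 7, 10, 24]
Extract -3: [-8, -3, -1, 7, 10, 24]


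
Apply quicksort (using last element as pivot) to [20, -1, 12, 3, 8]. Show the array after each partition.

Partition 1: pivot=8 at index 2 -> [-1, 3, 8, 20, 12]
Partition 2: pivot=3 at index 1 -> [-1, 3, 8, 20, 12]
Partition 3: pivot=12 at index 3 -> [-1, 3, 8, 12, 20]


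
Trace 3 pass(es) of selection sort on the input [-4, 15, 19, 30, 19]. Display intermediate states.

Pass 1: Select minimum -4 at index 0, swap -> [-4, 15, 19, 30, 19]
Pass 2: Select minimum 15 at index 1, swap -> [-4, 15, 19, 30, 19]
Pass 3: Select minimum 19 at index 2, swap -> [-4, 15, 19, 30, 19]


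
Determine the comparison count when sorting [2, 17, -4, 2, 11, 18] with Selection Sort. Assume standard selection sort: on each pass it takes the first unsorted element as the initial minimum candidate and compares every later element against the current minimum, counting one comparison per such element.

Pass 1: scan indices 1..5 for the minimum = 5 comparison(s); min is -4, place at index 0 -> [-4, 17, 2, 2, 11, 18]
Pass 2: scan indices 2..5 for the minimum = 4 comparison(s); min is 2, place at index 1 -> [-4, 2, 17, 2, 11, 18]
Pass 3: scan indices 3..5 for the minimum = 3 comparison(s); min is 2, place at index 2 -> [-4, 2, 2, 17, 11, 18]
Pass 4: scan indices 4..5 for the minimum = 2 comparison(s); min is 11, place at index 3 -> [-4, 2, 2, 11, 17, 18]
Pass 5: scan indices 5..5 for the minimum = 1 comparison(s); min is 17, place at index 4 -> [-4, 2, 2, 11, 17, 18]
Selection sort always scans the whole unsorted suffix, so the count is (n-1) + (n-2) + ... + 1 = n(n-1)/2 = 6*5/2 = 15 regardless of the input order.
Total comparisons: 5 + 4 + 3 + 2 + 1 = 15


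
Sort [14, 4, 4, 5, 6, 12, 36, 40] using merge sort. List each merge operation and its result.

Divide and conquer:
  Merge [14] + [4] -> [4, 14]
  Merge [4] + [5] -> [4, 5]
  Merge [4, 14] + [4, 5] -> [4, 4, 5, 14]
  Merge [6] + [12] -> [6, 12]
  Merge [36] + [40] -> [36, 40]
  Merge [6, 12] + [36, 40] -> [6, 12, 36, 40]
  Merge [4, 4, 5, 14] + [6, 12, 36, 40] -> [4, 4, 5, 6, 12, 14, 36, 40]


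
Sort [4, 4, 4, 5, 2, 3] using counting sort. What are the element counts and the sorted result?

Count array: [0, 0, 1, 1, 3, 1]
(count[i] = number of elements equal to i)
Cumulative count: [0, 0, 1, 2, 5, 6]
Sorted: [2, 3, 4, 4, 4, 5]


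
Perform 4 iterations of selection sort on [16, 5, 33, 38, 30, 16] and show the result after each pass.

Pass 1: Select minimum 5 at index 1, swap -> [5, 16, 33, 38, 30, 16]
Pass 2: Select minimum 16 at index 1, swap -> [5, 16, 33, 38, 30, 16]
Pass 3: Select minimum 16 at index 5, swap -> [5, 16, 16, 38, 30, 33]
Pass 4: Select minimum 30 at index 4, swap -> [5, 16, 16, 30, 38, 33]


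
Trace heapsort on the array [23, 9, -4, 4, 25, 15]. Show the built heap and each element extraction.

Build heap: [25, 23, 15, 4, 9, -4]
Extract 25: [23, 9, 15, 4, -4, 25]
Extract 23: [15, 9, -4, 4, 23, 25]
Extract 15: [9, 4, -4, 15, 23, 25]
Extract 9: [4, -4, 9, 15, 23, 25]
Extract 4: [-4, 4, 9, 15, 23, 25]


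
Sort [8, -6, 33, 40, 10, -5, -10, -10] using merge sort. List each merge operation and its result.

Divide and conquer:
  Merge [8] + [-6] -> [-6, 8]
  Merge [33] + [40] -> [33, 40]
  Merge [-6, 8] + [33, 40] -> [-6, 8, 33, 40]
  Merge [10] + [-5] -> [-5, 10]
  Merge [-10] + [-10] -> [-10, -10]
  Merge [-5, 10] + [-10, -10] -> [-10, -10, -5, 10]
  Merge [-6, 8, 33, 40] + [-10, -10, -5, 10] -> [-10, -10, -6, -5, 8, 10, 33, 40]


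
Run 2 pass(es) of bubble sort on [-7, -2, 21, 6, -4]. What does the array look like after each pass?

After pass 1: [-7, -2, 6, -4, 21] (2 swaps)
After pass 2: [-7, -2, -4, 6, 21] (1 swaps)
Total swaps: 3


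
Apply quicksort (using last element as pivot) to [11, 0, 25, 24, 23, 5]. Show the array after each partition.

Partition 1: pivot=5 at index 1 -> [0, 5, 25, 24, 23, 11]
Partition 2: pivot=11 at index 2 -> [0, 5, 11, 24, 23, 25]
Partition 3: pivot=25 at index 5 -> [0, 5, 11, 24, 23, 25]
Partition 4: pivot=23 at index 3 -> [0, 5, 11, 23, 24, 25]


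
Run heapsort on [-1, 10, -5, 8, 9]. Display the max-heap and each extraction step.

Build heap: [10, 9, -5, 8, -1]
Extract 10: [9, 8, -5, -1, 10]
Extract 9: [8, -1, -5, 9, 10]
Extract 8: [-1, -5, 8, 9, 10]
Extract -1: [-5, -1, 8, 9, 10]


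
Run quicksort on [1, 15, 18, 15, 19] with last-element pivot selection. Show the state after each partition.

Partition 1: pivot=19 at index 4 -> [1, 15, 18, 15, 19]
Partition 2: pivot=15 at index 2 -> [1, 15, 15, 18, 19]
Partition 3: pivot=15 at index 1 -> [1, 15, 15, 18, 19]


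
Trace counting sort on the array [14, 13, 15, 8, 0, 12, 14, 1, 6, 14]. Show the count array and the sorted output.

Count array: [1, 1, 0, 0, 0, 0, 1, 0, 1, 0, 0, 0, 1, 1, 3, 1]
(count[i] = number of elements equal to i)
Cumulative count: [1, 2, 2, 2, 2, 2, 3, 3, 4, 4, 4, 4, 5, 6, 9, 10]
Sorted: [0, 1, 6, 8, 12, 13, 14, 14, 14, 15]


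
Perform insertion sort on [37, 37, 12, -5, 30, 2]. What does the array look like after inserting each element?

First element 37 is already 'sorted'
Insert 37: shifted 0 elements -> [37, 37, 12, -5, 30, 2]
Insert 12: shifted 2 elements -> [12, 37, 37, -5, 30, 2]
Insert -5: shifted 3 elements -> [-5, 12, 37, 37, 30, 2]
Insert 30: shifted 2 elements -> [-5, 12, 30, 37, 37, 2]
Insert 2: shifted 4 elements -> [-5, 2, 12, 30, 37, 37]


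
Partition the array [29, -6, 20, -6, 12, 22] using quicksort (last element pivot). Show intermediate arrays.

Partition 1: pivot=22 at index 4 -> [-6, 20, -6, 12, 22, 29]
Partition 2: pivot=12 at index 2 -> [-6, -6, 12, 20, 22, 29]
Partition 3: pivot=-6 at index 1 -> [-6, -6, 12, 20, 22, 29]


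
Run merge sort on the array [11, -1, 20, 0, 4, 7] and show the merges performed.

Divide and conquer:
  Merge [-1] + [20] -> [-1, 20]
  Merge [11] + [-1, 20] -> [-1, 11, 20]
  Merge [4] + [7] -> [4, 7]
  Merge [0] + [4, 7] -> [0, 4, 7]
  Merge [-1, 11, 20] + [0, 4, 7] -> [-1, 0, 4, 7, 11, 20]


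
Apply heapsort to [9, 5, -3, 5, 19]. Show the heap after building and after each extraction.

Build heap: [19, 9, -3, 5, 5]
Extract 19: [9, 5, -3, 5, 19]
Extract 9: [5, 5, -3, 9, 19]
Extract 5: [5, -3, 5, 9, 19]
Extract 5: [-3, 5, 5, 9, 19]


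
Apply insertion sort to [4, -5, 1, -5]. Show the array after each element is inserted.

First element 4 is already 'sorted'
Insert -5: shifted 1 elements -> [-5, 4, 1, -5]
Insert 1: shifted 1 elements -> [-5, 1, 4, -5]
Insert -5: shifted 2 elements -> [-5, -5, 1, 4]


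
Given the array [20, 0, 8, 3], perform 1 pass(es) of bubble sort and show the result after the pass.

After pass 1: [0, 8, 3, 20] (3 swaps)
Total swaps: 3


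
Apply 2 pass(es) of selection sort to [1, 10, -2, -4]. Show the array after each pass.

Pass 1: Select minimum -4 at index 3, swap -> [-4, 10, -2, 1]
Pass 2: Select minimum -2 at index 2, swap -> [-4, -2, 10, 1]


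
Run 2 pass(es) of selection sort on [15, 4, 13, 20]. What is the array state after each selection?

Pass 1: Select minimum 4 at index 1, swap -> [4, 15, 13, 20]
Pass 2: Select minimum 13 at index 2, swap -> [4, 13, 15, 20]


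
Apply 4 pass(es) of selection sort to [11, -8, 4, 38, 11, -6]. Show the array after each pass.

Pass 1: Select minimum -8 at index 1, swap -> [-8, 11, 4, 38, 11, -6]
Pass 2: Select minimum -6 at index 5, swap -> [-8, -6, 4, 38, 11, 11]
Pass 3: Select minimum 4 at index 2, swap -> [-8, -6, 4, 38, 11, 11]
Pass 4: Select minimum 11 at index 4, swap -> [-8, -6, 4, 11, 38, 11]


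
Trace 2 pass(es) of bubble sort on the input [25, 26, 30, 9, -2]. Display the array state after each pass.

After pass 1: [25, 26, 9, -2, 30] (2 swaps)
After pass 2: [25, 9, -2, 26, 30] (2 swaps)
Total swaps: 4


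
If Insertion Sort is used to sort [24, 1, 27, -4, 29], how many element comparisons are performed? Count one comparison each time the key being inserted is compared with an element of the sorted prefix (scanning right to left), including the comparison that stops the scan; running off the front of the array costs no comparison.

Insert 1: 24 > 1 (shift), reached front = 1 comparison(s) -> [1, 24, 27, -4, 29]
Insert 27: 24 <= 27 (stop) = 1 comparison(s) -> [1, 24, 27, -4, 29]
Insert -4: 27 > -4 (shift), 24 > -4 (shift), 1 > -4 (shift), reached front = 3 comparison(s) -> [-4, 1, 24, 27, 29]
Insert 29: 27 <= 29 (stop) = 1 comparison(s) -> [-4, 1, 24, 27, 29]
Total comparisons: 1 + 1 + 3 + 1 = 6


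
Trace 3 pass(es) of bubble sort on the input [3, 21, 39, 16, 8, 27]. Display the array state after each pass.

After pass 1: [3, 21, 16, 8, 27, 39] (3 swaps)
After pass 2: [3, 16, 8, 21, 27, 39] (2 swaps)
After pass 3: [3, 8, 16, 21, 27, 39] (1 swaps)
Total swaps: 6


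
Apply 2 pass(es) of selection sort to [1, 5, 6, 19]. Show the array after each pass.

Pass 1: Select minimum 1 at index 0, swap -> [1, 5, 6, 19]
Pass 2: Select minimum 5 at index 1, swap -> [1, 5, 6, 19]


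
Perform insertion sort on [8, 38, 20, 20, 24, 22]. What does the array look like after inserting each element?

First element 8 is already 'sorted'
Insert 38: shifted 0 elements -> [8, 38, 20, 20, 24, 22]
Insert 20: shifted 1 elements -> [8, 20, 38, 20, 24, 22]
Insert 20: shifted 1 elements -> [8, 20, 20, 38, 24, 22]
Insert 24: shifted 1 elements -> [8, 20, 20, 24, 38, 22]
Insert 22: shifted 2 elements -> [8, 20, 20, 22, 24, 38]


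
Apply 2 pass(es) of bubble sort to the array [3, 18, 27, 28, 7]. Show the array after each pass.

After pass 1: [3, 18, 27, 7, 28] (1 swaps)
After pass 2: [3, 18, 7, 27, 28] (1 swaps)
Total swaps: 2


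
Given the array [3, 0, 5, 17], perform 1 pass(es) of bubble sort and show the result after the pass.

After pass 1: [0, 3, 5, 17] (1 swaps)
Total swaps: 1


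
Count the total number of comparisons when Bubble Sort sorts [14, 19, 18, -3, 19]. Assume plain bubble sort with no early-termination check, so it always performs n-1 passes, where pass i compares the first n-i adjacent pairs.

Pass 1: compare adjacent pairs (0,1)..(3,4) = 4 comparison(s), 2 swap(s) -> [14, 18, -3, 19, 19]
Pass 2: compare adjacent pairs (0,1)..(2,3) = 3 comparison(s), 1 swap(s) -> [14, -3, 18, 19, 19]
Pass 3: compare adjacent pairs (0,1)..(1,2) = 2 comparison(s), 1 swap(s) -> [-3, 14, 18, 19, 19]
Pass 4: compare adjacent pairs (0,1)..(0,1) = 1 comparison(s), 0 swap(s) -> [-3, 14, 18, 19, 19]
Total comparisons: 4 + 3 + 2 + 1 = 10


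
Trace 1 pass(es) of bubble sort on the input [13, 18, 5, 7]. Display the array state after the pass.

After pass 1: [13, 5, 7, 18] (2 swaps)
Total swaps: 2


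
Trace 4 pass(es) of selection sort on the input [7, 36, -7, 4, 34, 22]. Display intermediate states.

Pass 1: Select minimum -7 at index 2, swap -> [-7, 36, 7, 4, 34, 22]
Pass 2: Select minimum 4 at index 3, swap -> [-7, 4, 7, 36, 34, 22]
Pass 3: Select minimum 7 at index 2, swap -> [-7, 4, 7, 36, 34, 22]
Pass 4: Select minimum 22 at index 5, swap -> [-7, 4, 7, 22, 34, 36]


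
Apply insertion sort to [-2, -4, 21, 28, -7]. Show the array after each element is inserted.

First element -2 is already 'sorted'
Insert -4: shifted 1 elements -> [-4, -2, 21, 28, -7]
Insert 21: shifted 0 elements -> [-4, -2, 21, 28, -7]
Insert 28: shifted 0 elements -> [-4, -2, 21, 28, -7]
Insert -7: shifted 4 elements -> [-7, -4, -2, 21, 28]


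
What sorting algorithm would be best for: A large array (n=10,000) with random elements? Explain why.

Best choice: Quicksort or Mergesort
Reason: Both have O(n log n) average case; quicksort has lower constant factors


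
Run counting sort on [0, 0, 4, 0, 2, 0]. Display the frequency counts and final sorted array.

Count array: [4, 0, 1, 0, 1]
(count[i] = number of elements equal to i)
Cumulative count: [4, 4, 5, 5, 6]
Sorted: [0, 0, 0, 0, 2, 4]


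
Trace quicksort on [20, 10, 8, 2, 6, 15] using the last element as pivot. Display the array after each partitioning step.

Partition 1: pivot=15 at index 4 -> [10, 8, 2, 6, 15, 20]
Partition 2: pivot=6 at index 1 -> [2, 6, 10, 8, 15, 20]
Partition 3: pivot=8 at index 2 -> [2, 6, 8, 10, 15, 20]


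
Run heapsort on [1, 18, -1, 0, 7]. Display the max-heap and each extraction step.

Build heap: [18, 7, -1, 0, 1]
Extract 18: [7, 1, -1, 0, 18]
Extract 7: [1, 0, -1, 7, 18]
Extract 1: [0, -1, 1, 7, 18]
Extract 0: [-1, 0, 1, 7, 18]


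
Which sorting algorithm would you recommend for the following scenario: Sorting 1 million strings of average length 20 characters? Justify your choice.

Best choice: MSD radix sort or Mergesort
Reason: MSD radix sort is a non-comparison sort that buckets the strings by successive character positions, running in time proportional to the total number of characters examined rather than O(n log n) string comparisons; mergesort is a stable O(n log n)-comparison alternative that works for arbitrary variable-length keys


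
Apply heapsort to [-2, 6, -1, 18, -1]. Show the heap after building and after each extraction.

Build heap: [18, 6, -1, -2, -1]
Extract 18: [6, -1, -1, -2, 18]
Extract 6: [-1, -2, -1, 6, 18]
Extract -1: [-1, -2, -1, 6, 18]
Extract -1: [-2, -1, -1, 6, 18]


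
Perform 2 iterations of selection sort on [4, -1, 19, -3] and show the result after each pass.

Pass 1: Select minimum -3 at index 3, swap -> [-3, -1, 19, 4]
Pass 2: Select minimum -1 at index 1, swap -> [-3, -1, 19, 4]


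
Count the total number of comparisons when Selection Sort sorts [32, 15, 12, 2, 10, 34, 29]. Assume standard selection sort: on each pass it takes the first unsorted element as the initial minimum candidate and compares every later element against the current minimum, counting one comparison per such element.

Pass 1: scan indices 1..6 for the minimum = 6 comparison(s); min is 2, place at index 0 -> [2, 15, 12, 32, 10, 34, 29]
Pass 2: scan indices 2..6 for the minimum = 5 comparison(s); min is 10, place at index 1 -> [2, 10, 12, 32, 15, 34, 29]
Pass 3: scan indices 3..6 for the minimum = 4 comparison(s); min is 12, place at index 2 -> [2, 10, 12, 32, 15, 34, 29]
Pass 4: scan indices 4..6 for the minimum = 3 comparison(s); min is 15, place at index 3 -> [2, 10, 12, 15, 32, 34, 29]
Pass 5: scan indices 5..6 for the minimum = 2 comparison(s); min is 29, place at index 4 -> [2, 10, 12, 15, 29, 34, 32]
Pass 6: scan indices 6..6 for the minimum = 1 comparison(s); min is 32, place at index 5 -> [2, 10, 12, 15, 29, 32, 34]
Selection sort always scans the whole unsorted suffix, so the count is (n-1) + (n-2) + ... + 1 = n(n-1)/2 = 7*6/2 = 21 regardless of the input order.
Total comparisons: 6 + 5 + 4 + 3 + 2 + 1 = 21


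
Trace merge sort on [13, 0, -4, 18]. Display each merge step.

Divide and conquer:
  Merge [13] + [0] -> [0, 13]
  Merge [-4] + [18] -> [-4, 18]
  Merge [0, 13] + [-4, 18] -> [-4, 0, 13, 18]


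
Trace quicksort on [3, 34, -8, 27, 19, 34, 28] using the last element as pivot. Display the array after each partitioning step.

Partition 1: pivot=28 at index 4 -> [3, -8, 27, 19, 28, 34, 34]
Partition 2: pivot=19 at index 2 -> [3, -8, 19, 27, 28, 34, 34]
Partition 3: pivot=-8 at index 0 -> [-8, 3, 19, 27, 28, 34, 34]
Partition 4: pivot=34 at index 6 -> [-8, 3, 19, 27, 28, 34, 34]


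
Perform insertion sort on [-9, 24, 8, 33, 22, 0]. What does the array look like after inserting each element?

First element -9 is already 'sorted'
Insert 24: shifted 0 elements -> [-9, 24, 8, 33, 22, 0]
Insert 8: shifted 1 elements -> [-9, 8, 24, 33, 22, 0]
Insert 33: shifted 0 elements -> [-9, 8, 24, 33, 22, 0]
Insert 22: shifted 2 elements -> [-9, 8, 22, 24, 33, 0]
Insert 0: shifted 4 elements -> [-9, 0, 8, 22, 24, 33]


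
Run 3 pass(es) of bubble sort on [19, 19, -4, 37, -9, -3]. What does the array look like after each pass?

After pass 1: [19, -4, 19, -9, -3, 37] (3 swaps)
After pass 2: [-4, 19, -9, -3, 19, 37] (3 swaps)
After pass 3: [-4, -9, -3, 19, 19, 37] (2 swaps)
Total swaps: 8


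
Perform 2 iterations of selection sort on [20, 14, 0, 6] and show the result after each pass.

Pass 1: Select minimum 0 at index 2, swap -> [0, 14, 20, 6]
Pass 2: Select minimum 6 at index 3, swap -> [0, 6, 20, 14]


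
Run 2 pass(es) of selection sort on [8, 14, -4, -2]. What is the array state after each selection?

Pass 1: Select minimum -4 at index 2, swap -> [-4, 14, 8, -2]
Pass 2: Select minimum -2 at index 3, swap -> [-4, -2, 8, 14]


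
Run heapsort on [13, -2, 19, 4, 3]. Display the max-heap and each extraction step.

Build heap: [19, 4, 13, -2, 3]
Extract 19: [13, 4, 3, -2, 19]
Extract 13: [4, -2, 3, 13, 19]
Extract 4: [3, -2, 4, 13, 19]
Extract 3: [-2, 3, 4, 13, 19]


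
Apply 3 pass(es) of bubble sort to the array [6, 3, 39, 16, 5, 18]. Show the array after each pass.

After pass 1: [3, 6, 16, 5, 18, 39] (4 swaps)
After pass 2: [3, 6, 5, 16, 18, 39] (1 swaps)
After pass 3: [3, 5, 6, 16, 18, 39] (1 swaps)
Total swaps: 6


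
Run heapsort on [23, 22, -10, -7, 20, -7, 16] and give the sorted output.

Build heap: [23, 22, 16, -7, 20, -7, -10]
Extract 23: [22, 20, 16, -7, -10, -7, 23]
Extract 22: [20, -7, 16, -7, -10, 22, 23]
Extract 20: [16, -7, -10, -7, 20, 22, 23]
Extract 16: [-7, -7, -10, 16, 20, 22, 23]
Extract -7: [-7, -10, -7, 16, 20, 22, 23]
Extract -7: [-10, -7, -7, 16, 20, 22, 23]


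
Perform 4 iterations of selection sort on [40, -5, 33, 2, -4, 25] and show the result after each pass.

Pass 1: Select minimum -5 at index 1, swap -> [-5, 40, 33, 2, -4, 25]
Pass 2: Select minimum -4 at index 4, swap -> [-5, -4, 33, 2, 40, 25]
Pass 3: Select minimum 2 at index 3, swap -> [-5, -4, 2, 33, 40, 25]
Pass 4: Select minimum 25 at index 5, swap -> [-5, -4, 2, 25, 40, 33]


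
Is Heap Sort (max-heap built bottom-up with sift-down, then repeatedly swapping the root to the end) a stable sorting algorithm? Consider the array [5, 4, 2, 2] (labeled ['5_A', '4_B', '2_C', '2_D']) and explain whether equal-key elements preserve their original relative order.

Trace Heap Sort on the labeled array (the key is the number; the letter only tracks identity):
  Build max-heap: [5_A, 4_B, 2_C, 2_D]
  Swap root 5_A to index 3, re-heapify first 3 -> [4_B, 2_D, 2_C, 5_A]
  Swap root 4_B to index 2, re-heapify first 2 -> [2_C, 2_D, 4_B, 5_A]
  Swap root 2_C to index 1, re-heapify first 1 -> [2_D, 2_C, 4_B, 5_A]
Final order: [2_D, 2_C, 4_B, 5_A]
Equal keys:
  value 2: originally 2_C, 2_D; after sorting 2_D, 2_C -> order changed
Equal keys were reordered, so Heap Sort is not stable: heap construction and root-to-end swaps move elements without regard to the original order of equal keys. (One such input is enough; an unstable sort may happen to preserve order on other inputs, but it gives no guarantee.)
Answer: Not stable


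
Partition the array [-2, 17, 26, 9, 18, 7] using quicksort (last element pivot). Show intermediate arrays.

Partition 1: pivot=7 at index 1 -> [-2, 7, 26, 9, 18, 17]
Partition 2: pivot=17 at index 3 -> [-2, 7, 9, 17, 18, 26]
Partition 3: pivot=26 at index 5 -> [-2, 7, 9, 17, 18, 26]


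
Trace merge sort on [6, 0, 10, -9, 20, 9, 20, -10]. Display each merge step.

Divide and conquer:
  Merge [6] + [0] -> [0, 6]
  Merge [10] + [-9] -> [-9, 10]
  Merge [0, 6] + [-9, 10] -> [-9, 0, 6, 10]
  Merge [20] + [9] -> [9, 20]
  Merge [20] + [-10] -> [-10, 20]
  Merge [9, 20] + [-10, 20] -> [-10, 9, 20, 20]
  Merge [-9, 0, 6, 10] + [-10, 9, 20, 20] -> [-10, -9, 0, 6, 9, 10, 20, 20]


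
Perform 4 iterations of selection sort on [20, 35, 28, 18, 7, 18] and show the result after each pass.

Pass 1: Select minimum 7 at index 4, swap -> [7, 35, 28, 18, 20, 18]
Pass 2: Select minimum 18 at index 3, swap -> [7, 18, 28, 35, 20, 18]
Pass 3: Select minimum 18 at index 5, swap -> [7, 18, 18, 35, 20, 28]
Pass 4: Select minimum 20 at index 4, swap -> [7, 18, 18, 20, 35, 28]


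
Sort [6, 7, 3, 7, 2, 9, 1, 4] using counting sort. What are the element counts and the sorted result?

Count array: [0, 1, 1, 1, 1, 0, 1, 2, 0, 1]
(count[i] = number of elements equal to i)
Cumulative count: [0, 1, 2, 3, 4, 4, 5, 7, 7, 8]
Sorted: [1, 2, 3, 4, 6, 7, 7, 9]


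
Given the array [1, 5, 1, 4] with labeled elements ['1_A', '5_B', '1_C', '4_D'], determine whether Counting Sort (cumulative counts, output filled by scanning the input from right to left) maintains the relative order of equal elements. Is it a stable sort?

Trace Counting Sort on the labeled array (the key is the number; the letter only tracks identity):
  Counts for values 0..5: [0, 2, 0, 0, 1, 1]
  Cumulative counts: [0, 2, 2, 2, 3, 4]
  Scan right to left: place 4_D at output index 2
  Scan right to left: place 1_C at output index 1
  Scan right to left: place 5_B at output index 3
  Scan right to left: place 1_A at output index 0
  Output: [1_A, 1_C, 4_D, 5_B]
Equal keys:
  value 1: originally 1_A, 1_C; after sorting 1_A, 1_C -> order preserved
All equal keys kept their original relative order. Counting Sort is stable: scanning the input right to left with decreasing cumulative counts places later duplicates at later output positions.
Answer: Stable


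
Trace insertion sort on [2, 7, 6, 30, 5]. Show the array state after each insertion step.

First element 2 is already 'sorted'
Insert 7: shifted 0 elements -> [2, 7, 6, 30, 5]
Insert 6: shifted 1 elements -> [2, 6, 7, 30, 5]
Insert 30: shifted 0 elements -> [2, 6, 7, 30, 5]
Insert 5: shifted 3 elements -> [2, 5, 6, 7, 30]


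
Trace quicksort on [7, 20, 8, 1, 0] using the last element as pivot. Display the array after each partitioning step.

Partition 1: pivot=0 at index 0 -> [0, 20, 8, 1, 7]
Partition 2: pivot=7 at index 2 -> [0, 1, 7, 20, 8]
Partition 3: pivot=8 at index 3 -> [0, 1, 7, 8, 20]


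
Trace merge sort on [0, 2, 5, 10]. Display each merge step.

Divide and conquer:
  Merge [0] + [2] -> [0, 2]
  Merge [5] + [10] -> [5, 10]
  Merge [0, 2] + [5, 10] -> [0, 2, 5, 10]


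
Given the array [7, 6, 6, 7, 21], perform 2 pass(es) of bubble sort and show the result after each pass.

After pass 1: [6, 6, 7, 7, 21] (2 swaps)
After pass 2: [6, 6, 7, 7, 21] (0 swaps)
Total swaps: 2


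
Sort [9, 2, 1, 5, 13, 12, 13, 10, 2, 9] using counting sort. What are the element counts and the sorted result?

Count array: [0, 1, 2, 0, 0, 1, 0, 0, 0, 2, 1, 0, 1, 2]
(count[i] = number of elements equal to i)
Cumulative count: [0, 1, 3, 3, 3, 4, 4, 4, 4, 6, 7, 7, 8, 10]
Sorted: [1, 2, 2, 5, 9, 9, 10, 12, 13, 13]


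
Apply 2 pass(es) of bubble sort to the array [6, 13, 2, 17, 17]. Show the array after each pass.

After pass 1: [6, 2, 13, 17, 17] (1 swaps)
After pass 2: [2, 6, 13, 17, 17] (1 swaps)
Total swaps: 2


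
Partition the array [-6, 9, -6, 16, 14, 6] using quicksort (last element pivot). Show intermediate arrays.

Partition 1: pivot=6 at index 2 -> [-6, -6, 6, 16, 14, 9]
Partition 2: pivot=-6 at index 1 -> [-6, -6, 6, 16, 14, 9]
Partition 3: pivot=9 at index 3 -> [-6, -6, 6, 9, 14, 16]
Partition 4: pivot=16 at index 5 -> [-6, -6, 6, 9, 14, 16]


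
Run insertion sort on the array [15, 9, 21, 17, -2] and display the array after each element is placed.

First element 15 is already 'sorted'
Insert 9: shifted 1 elements -> [9, 15, 21, 17, -2]
Insert 21: shifted 0 elements -> [9, 15, 21, 17, -2]
Insert 17: shifted 1 elements -> [9, 15, 17, 21, -2]
Insert -2: shifted 4 elements -> [-2, 9, 15, 17, 21]


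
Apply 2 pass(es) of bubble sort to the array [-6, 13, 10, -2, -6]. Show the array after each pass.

After pass 1: [-6, 10, -2, -6, 13] (3 swaps)
After pass 2: [-6, -2, -6, 10, 13] (2 swaps)
Total swaps: 5


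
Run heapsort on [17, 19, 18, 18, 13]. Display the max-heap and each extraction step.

Build heap: [19, 18, 18, 17, 13]
Extract 19: [18, 17, 18, 13, 19]
Extract 18: [18, 17, 13, 18, 19]
Extract 18: [17, 13, 18, 18, 19]
Extract 17: [13, 17, 18, 18, 19]


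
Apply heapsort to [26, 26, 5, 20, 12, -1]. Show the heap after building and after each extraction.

Build heap: [26, 26, 5, 20, 12, -1]
Extract 26: [26, 20, 5, -1, 12, 26]
Extract 26: [20, 12, 5, -1, 26, 26]
Extract 20: [12, -1, 5, 20, 26, 26]
Extract 12: [5, -1, 12, 20, 26, 26]
Extract 5: [-1, 5, 12, 20, 26, 26]


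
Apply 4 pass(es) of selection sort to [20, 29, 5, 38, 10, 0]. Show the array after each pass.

Pass 1: Select minimum 0 at index 5, swap -> [0, 29, 5, 38, 10, 20]
Pass 2: Select minimum 5 at index 2, swap -> [0, 5, 29, 38, 10, 20]
Pass 3: Select minimum 10 at index 4, swap -> [0, 5, 10, 38, 29, 20]
Pass 4: Select minimum 20 at index 5, swap -> [0, 5, 10, 20, 29, 38]


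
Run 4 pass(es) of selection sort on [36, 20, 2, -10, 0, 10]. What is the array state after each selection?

Pass 1: Select minimum -10 at index 3, swap -> [-10, 20, 2, 36, 0, 10]
Pass 2: Select minimum 0 at index 4, swap -> [-10, 0, 2, 36, 20, 10]
Pass 3: Select minimum 2 at index 2, swap -> [-10, 0, 2, 36, 20, 10]
Pass 4: Select minimum 10 at index 5, swap -> [-10, 0, 2, 10, 20, 36]


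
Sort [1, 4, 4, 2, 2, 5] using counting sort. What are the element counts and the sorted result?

Count array: [0, 1, 2, 0, 2, 1]
(count[i] = number of elements equal to i)
Cumulative count: [0, 1, 3, 3, 5, 6]
Sorted: [1, 2, 2, 4, 4, 5]


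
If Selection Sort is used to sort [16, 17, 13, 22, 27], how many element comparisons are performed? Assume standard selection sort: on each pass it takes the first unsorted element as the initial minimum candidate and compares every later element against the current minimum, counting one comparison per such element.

Pass 1: scan indices 1..4 for the minimum = 4 comparison(s); min is 13, place at index 0 -> [13, 17, 16, 22, 27]
Pass 2: scan indices 2..4 for the minimum = 3 comparison(s); min is 16, place at index 1 -> [13, 16, 17, 22, 27]
Pass 3: scan indices 3..4 for the minimum = 2 comparison(s); min is 17, place at index 2 -> [13, 16, 17, 22, 27]
Pass 4: scan indices 4..4 for the minimum = 1 comparison(s); min is 22, place at index 3 -> [13, 16, 17, 22, 27]
Selection sort always scans the whole unsorted suffix, so the count is (n-1) + (n-2) + ... + 1 = n(n-1)/2 = 5*4/2 = 10 regardless of the input order.
Total comparisons: 4 + 3 + 2 + 1 = 10
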